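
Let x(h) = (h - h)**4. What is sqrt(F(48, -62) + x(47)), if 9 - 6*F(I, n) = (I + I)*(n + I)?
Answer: sqrt(902)/2 ≈ 15.017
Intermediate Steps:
F(I, n) = 3/2 - I*(I + n)/3 (F(I, n) = 3/2 - (I + I)*(n + I)/6 = 3/2 - 2*I*(I + n)/6 = 3/2 - I*(I + n)/3)
x(h) = 0 (x(h) = 0**4 = 0)
sqrt(F(48, -62) + x(47)) = sqrt((3/2 - 1/3*48**2 - 1/3*48*(-62)) + 0) = sqrt((3/2 - 1/3*2304 + 992) + 0) = sqrt((3/2 - 768 + 992) + 0) = sqrt(451/2 + 0) = sqrt(451/2) = sqrt(902)/2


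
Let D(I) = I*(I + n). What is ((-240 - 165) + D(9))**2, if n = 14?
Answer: 39204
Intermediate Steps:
D(I) = I*(14 + I) (D(I) = I*(I + 14) = I*(14 + I))
((-240 - 165) + D(9))**2 = ((-240 - 165) + 9*(14 + 9))**2 = (-405 + 9*23)**2 = (-405 + 207)**2 = (-198)**2 = 39204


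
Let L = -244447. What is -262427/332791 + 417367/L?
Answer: -203045474166/81349761577 ≈ -2.4960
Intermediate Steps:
-262427/332791 + 417367/L = -262427/332791 + 417367/(-244447) = -262427*1/332791 + 417367*(-1/244447) = -262427/332791 - 417367/244447 = -203045474166/81349761577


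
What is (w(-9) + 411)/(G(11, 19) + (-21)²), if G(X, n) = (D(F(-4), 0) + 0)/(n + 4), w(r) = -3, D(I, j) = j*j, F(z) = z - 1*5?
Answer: 136/147 ≈ 0.92517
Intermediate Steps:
F(z) = -5 + z (F(z) = z - 5 = -5 + z)
D(I, j) = j²
G(X, n) = 0 (G(X, n) = (0² + 0)/(n + 4) = (0 + 0)/(4 + n) = 0/(4 + n) = 0)
(w(-9) + 411)/(G(11, 19) + (-21)²) = (-3 + 411)/(0 + (-21)²) = 408/(0 + 441) = 408/441 = 408*(1/441) = 136/147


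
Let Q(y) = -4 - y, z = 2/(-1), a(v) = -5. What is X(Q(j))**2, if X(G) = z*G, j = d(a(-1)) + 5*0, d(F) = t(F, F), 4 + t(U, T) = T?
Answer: 100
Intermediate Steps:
t(U, T) = -4 + T
d(F) = -4 + F
j = -9 (j = (-4 - 5) + 5*0 = -9 + 0 = -9)
z = -2 (z = 2*(-1) = -2)
X(G) = -2*G
X(Q(j))**2 = (-2*(-4 - 1*(-9)))**2 = (-2*(-4 + 9))**2 = (-2*5)**2 = (-10)**2 = 100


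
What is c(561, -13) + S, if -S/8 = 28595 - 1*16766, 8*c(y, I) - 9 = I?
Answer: -189265/2 ≈ -94633.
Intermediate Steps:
c(y, I) = 9/8 + I/8
S = -94632 (S = -8*(28595 - 1*16766) = -8*(28595 - 16766) = -8*11829 = -94632)
c(561, -13) + S = (9/8 + (⅛)*(-13)) - 94632 = (9/8 - 13/8) - 94632 = -½ - 94632 = -189265/2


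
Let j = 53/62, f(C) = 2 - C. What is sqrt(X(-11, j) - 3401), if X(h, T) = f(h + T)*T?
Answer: I*sqrt(13033535)/62 ≈ 58.229*I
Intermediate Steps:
j = 53/62 (j = 53*(1/62) = 53/62 ≈ 0.85484)
X(h, T) = T*(2 - T - h) (X(h, T) = (2 - (h + T))*T = (2 - (T + h))*T = (2 + (-T - h))*T = (2 - T - h)*T = T*(2 - T - h))
sqrt(X(-11, j) - 3401) = sqrt(53*(2 - 1*53/62 - 1*(-11))/62 - 3401) = sqrt(53*(2 - 53/62 + 11)/62 - 3401) = sqrt((53/62)*(753/62) - 3401) = sqrt(39909/3844 - 3401) = sqrt(-13033535/3844) = I*sqrt(13033535)/62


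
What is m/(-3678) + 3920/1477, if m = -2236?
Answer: 1265738/388029 ≈ 3.2620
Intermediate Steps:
m/(-3678) + 3920/1477 = -2236/(-3678) + 3920/1477 = -2236*(-1/3678) + 3920*(1/1477) = 1118/1839 + 560/211 = 1265738/388029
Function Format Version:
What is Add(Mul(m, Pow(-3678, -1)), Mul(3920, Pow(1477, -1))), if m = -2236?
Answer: Rational(1265738, 388029) ≈ 3.2620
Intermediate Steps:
Add(Mul(m, Pow(-3678, -1)), Mul(3920, Pow(1477, -1))) = Add(Mul(-2236, Pow(-3678, -1)), Mul(3920, Pow(1477, -1))) = Add(Mul(-2236, Rational(-1, 3678)), Mul(3920, Rational(1, 1477))) = Add(Rational(1118, 1839), Rational(560, 211)) = Rational(1265738, 388029)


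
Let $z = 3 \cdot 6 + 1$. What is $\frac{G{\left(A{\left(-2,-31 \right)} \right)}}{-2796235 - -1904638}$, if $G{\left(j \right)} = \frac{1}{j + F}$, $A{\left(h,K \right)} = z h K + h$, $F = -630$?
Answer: $- \frac{1}{486811962} \approx -2.0542 \cdot 10^{-9}$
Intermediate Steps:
$z = 19$ ($z = 18 + 1 = 19$)
$A{\left(h,K \right)} = h + 19 K h$ ($A{\left(h,K \right)} = 19 h K + h = 19 K h + h = h + 19 K h$)
$G{\left(j \right)} = \frac{1}{-630 + j}$ ($G{\left(j \right)} = \frac{1}{j - 630} = \frac{1}{-630 + j}$)
$\frac{G{\left(A{\left(-2,-31 \right)} \right)}}{-2796235 - -1904638} = \frac{1}{\left(-630 - 2 \left(1 + 19 \left(-31\right)\right)\right) \left(-2796235 - -1904638\right)} = \frac{1}{\left(-630 - 2 \left(1 - 589\right)\right) \left(-2796235 + 1904638\right)} = \frac{1}{\left(-630 - -1176\right) \left(-891597\right)} = \frac{1}{-630 + 1176} \left(- \frac{1}{891597}\right) = \frac{1}{546} \left(- \frac{1}{891597}\right) = - \frac{1}{486811962}$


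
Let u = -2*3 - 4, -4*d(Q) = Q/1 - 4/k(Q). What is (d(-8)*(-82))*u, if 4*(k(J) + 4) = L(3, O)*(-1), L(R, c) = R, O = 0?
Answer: 27880/19 ≈ 1467.4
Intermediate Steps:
k(J) = -19/4 (k(J) = -4 + (3*(-1))/4 = -4 + (1/4)*(-3) = -4 - 3/4 = -19/4)
d(Q) = -4/19 - Q/4 (d(Q) = -(Q/1 - 4/(-19/4))/4 = -(Q*1 - 4*(-4/19))/4 = -(Q + 16/19)/4 = -(16/19 + Q)/4 = -4/19 - Q/4)
u = -10 (u = -6 - 4 = -10)
(d(-8)*(-82))*u = ((-4/19 - 1/4*(-8))*(-82))*(-10) = ((-4/19 + 2)*(-82))*(-10) = ((34/19)*(-82))*(-10) = -2788/19*(-10) = 27880/19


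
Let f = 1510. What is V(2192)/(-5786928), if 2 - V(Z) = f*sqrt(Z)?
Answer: -1/2893464 + 755*sqrt(137)/723366 ≈ 0.012216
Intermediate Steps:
V(Z) = 2 - 1510*sqrt(Z)
V(2192)/(-5786928) = (2 - 6040*sqrt(137))/(-5786928) = (2 - 6040*sqrt(137))*(-1/5786928) = -1/2893464 + 755*sqrt(137)/723366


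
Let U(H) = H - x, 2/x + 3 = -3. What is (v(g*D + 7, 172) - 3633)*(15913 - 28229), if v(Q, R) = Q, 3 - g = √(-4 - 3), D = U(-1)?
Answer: 44682448 - 24632*I*√7/3 ≈ 4.4682e+7 - 21723.0*I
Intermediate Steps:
x = -⅓ (x = 2/(-3 - 3) = 2/(-6) = 2*(-⅙) = -⅓ ≈ -0.33333)
U(H) = ⅓ + H (U(H) = H - 1*(-⅓) = H + ⅓ = ⅓ + H)
D = -⅔ (D = ⅓ - 1 = -⅔ ≈ -0.66667)
g = 3 - I*√7 (g = 3 - √(-4 - 3) = 3 - √(-7) = 3 - I*√7 ≈ 3.0 - 2.6458*I)
(v(g*D + 7, 172) - 3633)*(15913 - 28229) = (((3 - I*√7)*(-⅔) + 7) - 3633)*(15913 - 28229) = (((-2 + 2*I*√7/3) + 7) - 3633)*(-12316) = ((5 + 2*I*√7/3) - 3633)*(-12316) = (-3628 + 2*I*√7/3)*(-12316) = 44682448 - 24632*I*√7/3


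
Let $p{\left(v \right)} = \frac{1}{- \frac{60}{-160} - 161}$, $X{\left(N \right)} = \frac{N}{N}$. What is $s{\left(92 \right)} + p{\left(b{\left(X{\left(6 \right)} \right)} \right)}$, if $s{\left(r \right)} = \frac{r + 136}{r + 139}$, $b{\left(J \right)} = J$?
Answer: $\frac{97044}{98945} \approx 0.98079$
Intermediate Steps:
$X{\left(N \right)} = 1$
$p{\left(v \right)} = - \frac{8}{1285}$ ($p{\left(v \right)} = \frac{1}{\left(-60\right) \left(- \frac{1}{160}\right) - 161} = \frac{1}{\frac{3}{8} - 161} = \frac{1}{- \frac{1285}{8}} = - \frac{8}{1285}$)
$s{\left(r \right)} = \frac{136 + r}{139 + r}$
$s{\left(92 \right)} + p{\left(b{\left(X{\left(6 \right)} \right)} \right)} = \frac{136 + 92}{139 + 92} - \frac{8}{1285} = \frac{1}{231} \cdot 228 - \frac{8}{1285} = \frac{76}{77} - \frac{8}{1285} = \frac{97044}{98945}$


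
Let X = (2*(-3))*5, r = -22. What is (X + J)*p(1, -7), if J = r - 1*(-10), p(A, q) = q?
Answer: 294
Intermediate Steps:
X = -30 (X = -6*5 = -30)
J = -12 (J = -22 - 1*(-10) = -22 + 10 = -12)
(X + J)*p(1, -7) = (-30 - 12)*(-7) = -42*(-7) = 294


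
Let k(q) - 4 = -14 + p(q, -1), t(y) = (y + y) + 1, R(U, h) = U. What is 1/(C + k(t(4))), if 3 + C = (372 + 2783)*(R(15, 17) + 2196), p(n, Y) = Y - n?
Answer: 1/6975682 ≈ 1.4336e-7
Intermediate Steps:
t(y) = 1 + 2*y (t(y) = 2*y + 1 = 1 + 2*y)
k(q) = -11 - q (k(q) = 4 + (-14 + (-1 - q)) = 4 + (-15 - q) = -11 - q)
C = 6975702 (C = -3 + (372 + 2783)*(15 + 2196) = -3 + 3155*2211 = -3 + 6975705 = 6975702)
1/(C + k(t(4))) = 1/(6975702 + (-11 - (1 + 2*4))) = 1/(6975702 + (-11 - (1 + 8))) = 1/(6975702 + (-11 - 1*9)) = 1/(6975702 + (-11 - 9)) = 1/(6975702 - 20) = 1/6975682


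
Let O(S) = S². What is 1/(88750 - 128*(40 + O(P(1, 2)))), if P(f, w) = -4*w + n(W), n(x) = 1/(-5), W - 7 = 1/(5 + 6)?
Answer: 25/1875582 ≈ 1.3329e-5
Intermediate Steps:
W = 78/11 (W = 7 + 1/(5 + 6) = 7 + 1/11 = 78/11 ≈ 7.0909)
n(x) = -⅕
P(f, w) = -⅕ - 4*w (P(f, w) = -4*w - ⅕ = -⅕ - 4*w)
1/(88750 - 128*(40 + O(P(1, 2)))) = 1/(88750 - 128*(40 + (-⅕ - 4*2)²)) = 1/(88750 - 128*(40 + (-⅕ - 8)²)) = 1/(88750 - 128*(40 + (-41/5)²)) = 1/(88750 - 128*(40 + 1681/25)) = 1/(88750 - 128*2681/25) = 1/(88750 - 343168/25) = 1/(1875582/25) = 25/1875582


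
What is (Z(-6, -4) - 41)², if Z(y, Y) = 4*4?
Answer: 625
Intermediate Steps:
Z(y, Y) = 16
(Z(-6, -4) - 41)² = (16 - 41)² = (-25)² = 625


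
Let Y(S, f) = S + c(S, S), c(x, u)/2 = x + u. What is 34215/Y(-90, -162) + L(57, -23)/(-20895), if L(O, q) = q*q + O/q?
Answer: -3481199/45770 ≈ -76.058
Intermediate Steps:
c(x, u) = 2*u + 2*x (c(x, u) = 2*(x + u) = 2*(u + x) = 2*u + 2*x)
L(O, q) = q**2 + O/q
Y(S, f) = 5*S (Y(S, f) = S + (2*S + 2*S) = S + 4*S = 5*S)
34215/Y(-90, -162) + L(57, -23)/(-20895) = 34215/((5*(-90))) + ((57 + (-23)**3)/(-23))/(-20895) = 34215/(-450) - (57 - 12167)/23*(-1/20895) = 34215*(-1/450) - 1/23*(-12110)*(-1/20895) = -2281/30 + (12110/23)*(-1/20895) = -2281/30 - 346/13731 = -3481199/45770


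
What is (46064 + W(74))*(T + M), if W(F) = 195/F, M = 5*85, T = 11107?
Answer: 19655896146/37 ≈ 5.3124e+8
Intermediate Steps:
M = 425
(46064 + W(74))*(T + M) = (46064 + 195/74)*(11107 + 425) = (46064 + 195*(1/74))*11532 = (46064 + 195/74)*11532 = (3408931/74)*11532 = 19655896146/37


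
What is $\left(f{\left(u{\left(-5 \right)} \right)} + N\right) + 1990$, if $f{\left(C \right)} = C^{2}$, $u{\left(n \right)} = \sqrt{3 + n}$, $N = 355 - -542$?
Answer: $2885$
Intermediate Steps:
$N = 897$ ($N = 355 + 542 = 897$)
$\left(f{\left(u{\left(-5 \right)} \right)} + N\right) + 1990 = \left(\left(\sqrt{3 - 5}\right)^{2} + 897\right) + 1990 = \left(\left(\sqrt{-2}\right)^{2} + 897\right) + 1990 = \left(\left(i \sqrt{2}\right)^{2} + 897\right) + 1990 = \left(-2 + 897\right) + 1990 = 895 + 1990 = 2885$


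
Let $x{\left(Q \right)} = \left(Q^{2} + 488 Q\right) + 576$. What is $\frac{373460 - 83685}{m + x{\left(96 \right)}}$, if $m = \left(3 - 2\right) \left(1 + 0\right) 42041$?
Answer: $\frac{289775}{98681} \approx 2.9365$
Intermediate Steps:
$x{\left(Q \right)} = 576 + Q^{2} + 488 Q$
$m = 42041$ ($m = 1 \cdot 1 \cdot 42041 = 1 \cdot 42041 = 42041$)
$\frac{373460 - 83685}{m + x{\left(96 \right)}} = \frac{373460 - 83685}{42041 + \left(576 + 96^{2} + 488 \cdot 96\right)} = \frac{373460 + \left(-250961 + 167276\right)}{42041 + \left(576 + 9216 + 46848\right)} = \frac{373460 - 83685}{42041 + 56640} = \frac{289775}{98681}$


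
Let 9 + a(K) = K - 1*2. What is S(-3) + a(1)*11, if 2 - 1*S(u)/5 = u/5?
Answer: -97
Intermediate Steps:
S(u) = 10 - u (S(u) = 10 - 5*u/5 = 10 - u)
a(K) = -11 + K (a(K) = -9 + (K - 1*2) = -9 + (K - 2) = -9 + (-2 + K) = -11 + K)
S(-3) + a(1)*11 = (10 - 1*(-3)) + (-11 + 1)*11 = (10 + 3) - 10*11 = 13 - 110 = -97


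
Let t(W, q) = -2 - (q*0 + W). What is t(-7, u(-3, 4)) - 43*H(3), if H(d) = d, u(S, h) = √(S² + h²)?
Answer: -124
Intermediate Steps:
t(W, q) = -2 - W (t(W, q) = -2 - (0 + W) = -2 - W)
t(-7, u(-3, 4)) - 43*H(3) = (-2 - 1*(-7)) - 43*3 = (-2 + 7) - 129 = 5 - 129 = -124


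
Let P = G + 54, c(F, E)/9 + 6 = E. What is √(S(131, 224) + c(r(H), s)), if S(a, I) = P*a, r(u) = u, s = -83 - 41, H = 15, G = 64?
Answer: 4*√893 ≈ 119.53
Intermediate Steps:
s = -124
c(F, E) = -54 + 9*E
P = 118 (P = 64 + 54 = 118)
S(a, I) = 118*a
√(S(131, 224) + c(r(H), s)) = √(118*131 + (-54 + 9*(-124))) = √(15458 + (-54 - 1116)) = √(15458 - 1170) = √14288 = 4*√893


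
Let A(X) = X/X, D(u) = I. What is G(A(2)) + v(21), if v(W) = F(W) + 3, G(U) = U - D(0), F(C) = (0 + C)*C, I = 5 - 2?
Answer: 442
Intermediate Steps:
I = 3
D(u) = 3
A(X) = 1
F(C) = C² (F(C) = C*C = C²)
G(U) = -3 + U (G(U) = U - 1*3 = U - 3 = -3 + U)
v(W) = 3 + W² (v(W) = W² + 3 = 3 + W²)
G(A(2)) + v(21) = (-3 + 1) + (3 + 21²) = -2 + (3 + 441) = -2 + 444 = 442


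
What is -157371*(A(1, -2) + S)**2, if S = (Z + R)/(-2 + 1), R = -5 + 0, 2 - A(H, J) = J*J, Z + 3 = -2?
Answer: -10071744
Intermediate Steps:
Z = -5 (Z = -3 - 2 = -5)
A(H, J) = 2 - J**2 (A(H, J) = 2 - J*J = 2 - J**2)
R = -5
S = 10 (S = (-5 - 5)/(-2 + 1) = -10/(-1) = -10*(-1) = 10)
-157371*(A(1, -2) + S)**2 = -157371*((2 - 1*(-2)**2) + 10)**2 = -157371*((2 - 1*4) + 10)**2 = -157371*((2 - 4) + 10)**2 = -157371*(-2 + 10)**2 = -157371*8**2 = -157371*64 = -10071744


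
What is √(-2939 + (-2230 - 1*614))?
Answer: I*√5783 ≈ 76.046*I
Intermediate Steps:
√(-2939 + (-2230 - 1*614)) = √(-2939 + (-2230 - 614)) = √(-2939 - 2844) = √(-5783) = I*√5783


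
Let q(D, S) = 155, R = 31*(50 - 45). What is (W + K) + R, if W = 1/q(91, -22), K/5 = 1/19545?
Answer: 93917789/605895 ≈ 155.01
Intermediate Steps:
R = 155 (R = 31*5 = 155)
K = 1/3909 (K = 5/19545 = 5*(1/19545) = 1/3909 ≈ 0.00025582)
W = 1/155 ≈ 0.0064516
(W + K) + R = (1/155 + 1/3909) + 155 = 4064/605895 + 155 = 93917789/605895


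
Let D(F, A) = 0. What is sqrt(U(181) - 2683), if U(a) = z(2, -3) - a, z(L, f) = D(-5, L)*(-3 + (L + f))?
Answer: 4*I*sqrt(179) ≈ 53.516*I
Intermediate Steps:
z(L, f) = 0 (z(L, f) = 0*(-3 + (L + f)) = 0*(-3 + L + f) = 0)
U(a) = -a (U(a) = 0 - a = -a)
sqrt(U(181) - 2683) = sqrt(-1*181 - 2683) = sqrt(-181 - 2683) = sqrt(-2864) = 4*I*sqrt(179)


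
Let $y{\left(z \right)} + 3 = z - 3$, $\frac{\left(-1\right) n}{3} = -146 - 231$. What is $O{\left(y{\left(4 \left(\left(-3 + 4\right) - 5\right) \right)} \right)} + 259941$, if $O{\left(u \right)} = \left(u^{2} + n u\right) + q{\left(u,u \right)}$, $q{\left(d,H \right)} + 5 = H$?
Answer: $235516$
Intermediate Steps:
$n = 1131$ ($n = - 3 \left(-146 - 231\right) = \left(-3\right) \left(-377\right) = 1131$)
$q{\left(d,H \right)} = -5 + H$
$y{\left(z \right)} = -6 + z$ ($y{\left(z \right)} = -3 + \left(z - 3\right) = -3 + \left(-3 + z\right) = -6 + z$)
$O{\left(u \right)} = -5 + u^{2} + 1132 u$ ($O{\left(u \right)} = \left(u^{2} + 1131 u\right) + \left(-5 + u\right) = -5 + u^{2} + 1132 u$)
$O{\left(y{\left(4 \left(\left(-3 + 4\right) - 5\right) \right)} \right)} + 259941 = \left(-5 + \left(-6 + 4 \left(\left(-3 + 4\right) - 5\right)\right)^{2} + 1132 \left(-6 + 4 \left(\left(-3 + 4\right) - 5\right)\right)\right) + 259941 = \left(-5 + \left(-6 + 4 \left(1 - 5\right)\right)^{2} + 1132 \left(-6 + 4 \left(1 - 5\right)\right)\right) + 259941 = \left(-5 + \left(-6 + 4 \left(-4\right)\right)^{2} + 1132 \left(-6 + 4 \left(-4\right)\right)\right) + 259941 = \left(-5 + \left(-6 - 16\right)^{2} + 1132 \left(-6 - 16\right)\right) + 259941 = \left(-5 + \left(-22\right)^{2} + 1132 \left(-22\right)\right) + 259941 = \left(-5 + 484 - 24904\right) + 259941 = -24425 + 259941 = 235516$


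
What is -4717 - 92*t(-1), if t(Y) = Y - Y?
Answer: -4717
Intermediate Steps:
t(Y) = 0
-4717 - 92*t(-1) = -4717 - 92*0 = -4717 - 1*0 = -4717 + 0 = -4717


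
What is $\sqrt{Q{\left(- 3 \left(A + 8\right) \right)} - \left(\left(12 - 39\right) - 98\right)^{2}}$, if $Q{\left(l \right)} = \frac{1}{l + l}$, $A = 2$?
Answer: $\frac{i \sqrt{14062515}}{30} \approx 125.0 i$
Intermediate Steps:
$Q{\left(l \right)} = \frac{1}{2 l}$
$\sqrt{Q{\left(- 3 \left(A + 8\right) \right)} - \left(\left(12 - 39\right) - 98\right)^{2}} = \sqrt{\frac{1}{2 \left(- 3 \left(2 + 8\right)\right)} - \left(\left(12 - 39\right) - 98\right)^{2}} = \sqrt{\frac{1}{2 \left(\left(-3\right) 10\right)} - \left(\left(12 - 39\right) - 98\right)^{2}} = \sqrt{\frac{1}{2 \left(-30\right)} - \left(-27 - 98\right)^{2}} = \sqrt{\frac{1}{2} \left(- \frac{1}{30}\right) - \left(-125\right)^{2}} = \sqrt{- \frac{1}{60} - 15625} = \sqrt{- \frac{937501}{60}} = \frac{i \sqrt{14062515}}{30}$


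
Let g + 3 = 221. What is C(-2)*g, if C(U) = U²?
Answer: 872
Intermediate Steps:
g = 218 (g = -3 + 221 = 218)
C(-2)*g = (-2)²*218 = 4*218 = 872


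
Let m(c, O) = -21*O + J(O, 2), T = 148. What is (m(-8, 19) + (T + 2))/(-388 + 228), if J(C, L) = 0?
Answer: 249/160 ≈ 1.5562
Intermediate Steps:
m(c, O) = -21*O (m(c, O) = -21*O + 0 = -21*O)
(m(-8, 19) + (T + 2))/(-388 + 228) = (-21*19 + (148 + 2))/(-388 + 228) = (-399 + 150)/(-160) = -249*(-1/160) = 249/160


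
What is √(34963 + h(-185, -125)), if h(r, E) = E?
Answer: √34838 ≈ 186.65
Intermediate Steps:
√(34963 + h(-185, -125)) = √(34963 - 125) = √34838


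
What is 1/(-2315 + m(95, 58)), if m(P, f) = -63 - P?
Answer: -1/2473 ≈ -0.00040437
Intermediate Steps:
1/(-2315 + m(95, 58)) = 1/(-2315 + (-63 - 1*95)) = 1/(-2315 + (-63 - 95)) = 1/(-2315 - 158) = 1/(-2473) = -1/2473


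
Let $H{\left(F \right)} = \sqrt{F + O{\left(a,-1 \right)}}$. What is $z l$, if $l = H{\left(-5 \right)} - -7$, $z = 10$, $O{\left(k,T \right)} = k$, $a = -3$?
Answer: $70 + 20 i \sqrt{2} \approx 70.0 + 28.284 i$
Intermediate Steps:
$H{\left(F \right)} = \sqrt{-3 + F}$ ($H{\left(F \right)} = \sqrt{F - 3} = \sqrt{-3 + F}$)
$l = 7 + 2 i \sqrt{2}$ ($l = \sqrt{-3 - 5} - -7 = \sqrt{-8} + 7 = 2 i \sqrt{2} + 7 = 7 + 2 i \sqrt{2} \approx 7.0 + 2.8284 i$)
$z l = 10 \left(7 + 2 i \sqrt{2}\right) = 70 + 20 i \sqrt{2}$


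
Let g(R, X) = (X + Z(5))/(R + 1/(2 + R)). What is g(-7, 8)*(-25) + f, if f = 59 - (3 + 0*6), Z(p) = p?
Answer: 3641/36 ≈ 101.14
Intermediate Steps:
g(R, X) = (5 + X)/(R + 1/(2 + R)) (g(R, X) = (X + 5)/(R + 1/(2 + R)) = (5 + X)/(R + 1/(2 + R)))
f = 56 (f = 59 - (3 + 0) = 59 - 1*3 = 59 - 3 = 56)
g(-7, 8)*(-25) + f = ((10 + 2*8 + 5*(-7) - 7*8)/(1 + (-7)² + 2*(-7)))*(-25) + 56 = ((10 + 16 - 35 - 56)/(1 + 49 - 14))*(-25) + 56 = (-65/36)*(-25) + 56 = ((1/36)*(-65))*(-25) + 56 = -65/36*(-25) + 56 = 1625/36 + 56 = 3641/36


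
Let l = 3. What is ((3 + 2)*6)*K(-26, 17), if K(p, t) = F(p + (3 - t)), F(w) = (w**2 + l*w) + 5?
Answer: 44550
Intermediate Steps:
F(w) = 5 + w**2 + 3*w (F(w) = (w**2 + 3*w) + 5 = 5 + w**2 + 3*w)
K(p, t) = 14 + (3 + p - t)**2 - 3*t + 3*p (K(p, t) = 5 + (p + (3 - t))**2 + 3*(p + (3 - t)) = 5 + (3 + p - t)**2 + 3*(3 + p - t) = 5 + (3 + p - t)**2 + (9 - 3*t + 3*p) = 14 + (3 + p - t)**2 - 3*t + 3*p)
((3 + 2)*6)*K(-26, 17) = ((3 + 2)*6)*(14 + (3 - 26 - 1*17)**2 - 3*17 + 3*(-26)) = (5*6)*(14 + (3 - 26 - 17)**2 - 51 - 78) = 30*(14 + (-40)**2 - 51 - 78) = 30*(14 + 1600 - 51 - 78) = 30*1485 = 44550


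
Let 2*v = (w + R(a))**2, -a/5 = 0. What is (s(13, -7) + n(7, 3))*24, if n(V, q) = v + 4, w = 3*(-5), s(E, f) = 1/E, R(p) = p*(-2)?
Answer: 36372/13 ≈ 2797.8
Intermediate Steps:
a = 0 (a = -5*0 = 0)
R(p) = -2*p
w = -15
v = 225/2 (v = (-15 - 2*0)**2/2 = (-15 + 0)**2/2 = (1/2)*(-15)**2 = (1/2)*225 = 225/2 ≈ 112.50)
n(V, q) = 233/2 (n(V, q) = 225/2 + 4 = 233/2)
(s(13, -7) + n(7, 3))*24 = (1/13 + 233/2)*24 = (3031/26)*24 = 36372/13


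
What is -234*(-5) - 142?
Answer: 1028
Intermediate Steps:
-234*(-5) - 142 = -26*(-45) - 142 = 1170 - 142 = 1028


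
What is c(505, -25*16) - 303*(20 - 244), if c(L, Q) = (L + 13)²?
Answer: 336196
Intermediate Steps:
c(L, Q) = (13 + L)²
c(505, -25*16) - 303*(20 - 244) = (13 + 505)² - 303*(20 - 244) = 518² - 303*(-224) = 268324 + 67872 = 336196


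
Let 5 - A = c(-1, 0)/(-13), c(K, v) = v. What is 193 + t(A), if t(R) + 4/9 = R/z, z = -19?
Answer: 32882/171 ≈ 192.29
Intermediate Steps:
A = 5 (A = 5 - 0/(-13) = 5 - 0*(-1)/13 = 5 - 1*0 = 5 + 0 = 5)
t(R) = -4/9 - R/19 (t(R) = -4/9 + R/(-19) = -4/9 + R*(-1/19) = -4/9 - R/19)
193 + t(A) = 193 + (-4/9 - 1/19*5) = 193 + (-4/9 - 5/19) = 193 - 121/171 = 32882/171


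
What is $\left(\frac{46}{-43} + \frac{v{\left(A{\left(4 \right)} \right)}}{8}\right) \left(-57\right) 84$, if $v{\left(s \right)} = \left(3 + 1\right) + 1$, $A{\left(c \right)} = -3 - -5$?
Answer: $\frac{183141}{86} \approx 2129.5$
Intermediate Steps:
$A{\left(c \right)} = 2$ ($A{\left(c \right)} = -3 + 5 = 2$)
$v{\left(s \right)} = 5$ ($v{\left(s \right)} = 4 + 1 = 5$)
$\left(\frac{46}{-43} + \frac{v{\left(A{\left(4 \right)} \right)}}{8}\right) \left(-57\right) 84 = \left(\frac{46}{-43} + \frac{5}{8}\right) \left(-57\right) 84 = \left(46 \left(- \frac{1}{43}\right) + 5 \cdot \frac{1}{8}\right) \left(-57\right) 84 = \left(- \frac{46}{43} + \frac{5}{8}\right) \left(-57\right) 84 = \left(- \frac{153}{344}\right) \left(-57\right) 84 = \frac{8721}{344} \cdot 84 = \frac{183141}{86}$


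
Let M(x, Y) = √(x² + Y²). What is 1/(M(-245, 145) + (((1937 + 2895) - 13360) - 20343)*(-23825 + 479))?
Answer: 337011183/227153074934078453 - 5*√3242/454306149868156906 ≈ 1.4836e-9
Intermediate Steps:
M(x, Y) = √(Y² + x²)
1/(M(-245, 145) + (((1937 + 2895) - 13360) - 20343)*(-23825 + 479)) = 1/(√(145² + (-245)²) + (((1937 + 2895) - 13360) - 20343)*(-23825 + 479)) = 1/(√(21025 + 60025) + ((4832 - 13360) - 20343)*(-23346)) = 1/(√81050 + (-8528 - 20343)*(-23346)) = 1/(5*√3242 - 28871*(-23346)) = 1/(5*√3242 + 674022366) = 1/(674022366 + 5*√3242)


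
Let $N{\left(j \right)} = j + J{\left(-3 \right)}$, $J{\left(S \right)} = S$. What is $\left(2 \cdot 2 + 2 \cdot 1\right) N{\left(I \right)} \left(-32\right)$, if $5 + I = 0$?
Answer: $1536$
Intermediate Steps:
$I = -5$ ($I = -5 + 0 = -5$)
$N{\left(j \right)} = -3 + j$ ($N{\left(j \right)} = j - 3 = -3 + j$)
$\left(2 \cdot 2 + 2 \cdot 1\right) N{\left(I \right)} \left(-32\right) = \left(2 \cdot 2 + 2 \cdot 1\right) \left(-3 - 5\right) \left(-32\right) = \left(4 + 2\right) \left(-8\right) \left(-32\right) = 6 \left(-8\right) \left(-32\right) = \left(-48\right) \left(-32\right) = 1536$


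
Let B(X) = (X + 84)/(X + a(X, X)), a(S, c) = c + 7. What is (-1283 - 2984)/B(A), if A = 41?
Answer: -379763/125 ≈ -3038.1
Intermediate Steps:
a(S, c) = 7 + c
B(X) = (84 + X)/(7 + 2*X) (B(X) = (X + 84)/(X + (7 + X)) = (84 + X)/(7 + 2*X))
(-1283 - 2984)/B(A) = (-1283 - 2984)/(((84 + 41)/(7 + 2*41))) = -4267/(125/(7 + 82)) = -4267/(125/89) = -4267/((1/89)*125) = -4267/125/89 = -4267*89/125 = -379763/125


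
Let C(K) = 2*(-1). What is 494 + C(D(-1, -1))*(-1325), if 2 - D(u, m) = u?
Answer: 3144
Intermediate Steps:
D(u, m) = 2 - u
C(K) = -2
494 + C(D(-1, -1))*(-1325) = 494 - 2*(-1325) = 494 + 2650 = 3144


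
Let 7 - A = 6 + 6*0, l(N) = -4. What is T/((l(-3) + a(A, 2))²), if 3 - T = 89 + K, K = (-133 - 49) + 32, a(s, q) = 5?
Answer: 64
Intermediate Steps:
A = 1 (A = 7 - (6 + 6*0) = 7 - (6 + 0) = 7 - 1*6 = 7 - 6 = 1)
K = -150 (K = -182 + 32 = -150)
T = 64 (T = 3 - (89 - 150) = 3 - 1*(-61) = 3 + 61 = 64)
T/((l(-3) + a(A, 2))²) = 64/((-4 + 5)²) = 64/(1²) = 64/1 = 64*1 = 64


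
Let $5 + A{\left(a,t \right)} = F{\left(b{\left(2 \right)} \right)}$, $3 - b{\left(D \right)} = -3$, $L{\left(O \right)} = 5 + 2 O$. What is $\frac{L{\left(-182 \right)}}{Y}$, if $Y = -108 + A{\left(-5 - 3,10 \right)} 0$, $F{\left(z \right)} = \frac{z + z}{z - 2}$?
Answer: $\frac{359}{108} \approx 3.3241$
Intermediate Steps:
$b{\left(D \right)} = 6$ ($b{\left(D \right)} = 3 - -3 = 3 + 3 = 6$)
$F{\left(z \right)} = \frac{2 z}{-2 + z}$
$A{\left(a,t \right)} = -2$ ($A{\left(a,t \right)} = -5 + 2 \cdot 6 \frac{1}{-2 + 6} = -5 + 2 \cdot 6 \cdot \frac{1}{4} = -5 + 3 = -2$)
$Y = -108$ ($Y = -108 - 0 = -108 + 0 = -108$)
$\frac{L{\left(-182 \right)}}{Y} = \frac{5 + 2 \left(-182\right)}{-108} = \left(5 - 364\right) \left(- \frac{1}{108}\right) = \left(-359\right) \left(- \frac{1}{108}\right) = \frac{359}{108}$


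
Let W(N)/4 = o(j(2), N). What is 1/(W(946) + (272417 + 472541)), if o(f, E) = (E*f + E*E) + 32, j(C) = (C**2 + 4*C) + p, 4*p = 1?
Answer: 1/4371104 ≈ 2.2878e-7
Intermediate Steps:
p = 1/4 (p = (1/4)*1 = 1/4 ≈ 0.25000)
j(C) = 1/4 + C**2 + 4*C (j(C) = (C**2 + 4*C) + 1/4 = 1/4 + C**2 + 4*C)
o(f, E) = 32 + E**2 + E*f (o(f, E) = (E*f + E**2) + 32 = (E**2 + E*f) + 32 = 32 + E**2 + E*f)
W(N) = 128 + 4*N**2 + 49*N (W(N) = 4*(32 + N**2 + N*(1/4 + 2**2 + 4*2)) = 4*(32 + N**2 + N*(1/4 + 4 + 8)) = 4*(32 + N**2 + N*(49/4)) = 4*(32 + N**2 + 49*N/4) = 128 + 4*N**2 + 49*N)
1/(W(946) + (272417 + 472541)) = 1/((128 + 4*946**2 + 49*946) + (272417 + 472541)) = 1/((128 + 4*894916 + 46354) + 744958) = 1/((128 + 3579664 + 46354) + 744958) = 1/(3626146 + 744958) = 1/4371104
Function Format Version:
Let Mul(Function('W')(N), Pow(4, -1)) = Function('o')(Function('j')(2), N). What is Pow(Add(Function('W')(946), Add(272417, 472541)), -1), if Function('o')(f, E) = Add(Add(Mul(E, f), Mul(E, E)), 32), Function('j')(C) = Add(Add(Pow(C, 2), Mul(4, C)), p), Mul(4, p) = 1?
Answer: Rational(1, 4371104) ≈ 2.2878e-7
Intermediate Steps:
p = Rational(1, 4) (p = Mul(Rational(1, 4), 1) = Rational(1, 4) ≈ 0.25000)
Function('j')(C) = Add(Rational(1, 4), Pow(C, 2), Mul(4, C)) (Function('j')(C) = Add(Add(Pow(C, 2), Mul(4, C)), Rational(1, 4)) = Add(Rational(1, 4), Pow(C, 2), Mul(4, C)))
Function('o')(f, E) = Add(32, Pow(E, 2), Mul(E, f)) (Function('o')(f, E) = Add(Add(Mul(E, f), Pow(E, 2)), 32) = Add(Add(Pow(E, 2), Mul(E, f)), 32) = Add(32, Pow(E, 2), Mul(E, f)))
Function('W')(N) = Add(128, Mul(4, Pow(N, 2)), Mul(49, N)) (Function('W')(N) = Mul(4, Add(32, Pow(N, 2), Mul(N, Add(Rational(1, 4), Pow(2, 2), Mul(4, 2))))) = Mul(4, Add(32, Pow(N, 2), Mul(N, Add(Rational(1, 4), 4, 8)))) = Mul(4, Add(32, Pow(N, 2), Mul(N, Rational(49, 4)))) = Mul(4, Add(32, Pow(N, 2), Mul(Rational(49, 4), N))) = Add(128, Mul(4, Pow(N, 2)), Mul(49, N)))
Pow(Add(Function('W')(946), Add(272417, 472541)), -1) = Pow(Add(Add(128, Mul(4, Pow(946, 2)), Mul(49, 946)), Add(272417, 472541)), -1) = Pow(Add(Add(128, Mul(4, 894916), 46354), 744958), -1) = Pow(Add(Add(128, 3579664, 46354), 744958), -1) = Pow(Add(3626146, 744958), -1) = Pow(4371104, -1) = Rational(1, 4371104)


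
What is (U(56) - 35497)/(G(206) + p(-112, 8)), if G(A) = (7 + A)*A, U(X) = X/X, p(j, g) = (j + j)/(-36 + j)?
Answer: -656676/811771 ≈ -0.80894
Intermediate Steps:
p(j, g) = 2*j/(-36 + j) (p(j, g) = (2*j)/(-36 + j) = 2*j/(-36 + j))
U(X) = 1
G(A) = A*(7 + A)
(U(56) - 35497)/(G(206) + p(-112, 8)) = (1 - 35497)/(206*(7 + 206) + 2*(-112)/(-36 - 112)) = -35496/(206*213 + 2*(-112)/(-148)) = -35496/(43878 + 2*(-112)*(-1/148)) = -35496/(43878 + 56/37) = -35496/1623542/37 = -35496*37/1623542 = -656676/811771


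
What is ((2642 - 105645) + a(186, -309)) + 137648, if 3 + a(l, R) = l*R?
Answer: -22832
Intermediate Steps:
a(l, R) = -3 + R*l (a(l, R) = -3 + l*R = -3 + R*l)
((2642 - 105645) + a(186, -309)) + 137648 = ((2642 - 105645) + (-3 - 309*186)) + 137648 = (-103003 + (-3 - 57474)) + 137648 = (-103003 - 57477) + 137648 = -160480 + 137648 = -22832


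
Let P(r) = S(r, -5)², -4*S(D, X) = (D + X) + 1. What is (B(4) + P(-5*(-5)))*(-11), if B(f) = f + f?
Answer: -6259/16 ≈ -391.19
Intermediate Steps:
S(D, X) = -¼ - D/4 - X/4 (S(D, X) = -((D + X) + 1)/4 = -(1 + D + X)/4 = -¼ - D/4 - X/4)
P(r) = (1 - r/4)² (P(r) = (-¼ - r/4 - ¼*(-5))² = (-¼ - r/4 + 5/4)² = (1 - r/4)²)
B(f) = 2*f
(B(4) + P(-5*(-5)))*(-11) = (2*4 + (-4 - 5*(-5))²/16)*(-11) = (8 + (-4 + 25)²/16)*(-11) = (8 + (1/16)*21²)*(-11) = (8 + (1/16)*441)*(-11) = (8 + 441/16)*(-11) = (569/16)*(-11) = -6259/16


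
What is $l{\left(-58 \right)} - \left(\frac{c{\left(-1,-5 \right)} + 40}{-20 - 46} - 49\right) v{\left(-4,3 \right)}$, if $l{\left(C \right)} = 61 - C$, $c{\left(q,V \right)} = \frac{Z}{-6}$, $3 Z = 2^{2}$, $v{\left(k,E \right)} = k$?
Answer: $- \frac{23585}{297} \approx -79.411$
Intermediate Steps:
$Z = \frac{4}{3}$ ($Z = \frac{2^{2}}{3} = \frac{1}{3} \cdot 4 = \frac{4}{3} \approx 1.3333$)
$c{\left(q,V \right)} = - \frac{2}{9}$ ($c{\left(q,V \right)} = \frac{4}{3 \left(-6\right)} = \frac{4}{3} \left(- \frac{1}{6}\right) = - \frac{2}{9}$)
$l{\left(-58 \right)} - \left(\frac{c{\left(-1,-5 \right)} + 40}{-20 - 46} - 49\right) v{\left(-4,3 \right)} = \left(61 - -58\right) - \left(\frac{- \frac{2}{9} + 40}{-20 - 46} - 49\right) \left(-4\right) = \left(61 + 58\right) - \left(\frac{358}{9 \left(-66\right)} - 49\right) \left(-4\right) = 119 - \left(\frac{358}{9} \left(- \frac{1}{66}\right) - 49\right) \left(-4\right) = 119 - \left(- \frac{179}{297} - 49\right) \left(-4\right) = 119 - \left(- \frac{14732}{297}\right) \left(-4\right) = 119 - \frac{58928}{297} = - \frac{23585}{297}$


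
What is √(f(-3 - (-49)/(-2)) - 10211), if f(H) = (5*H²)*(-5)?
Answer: 3*I*√12941/2 ≈ 170.64*I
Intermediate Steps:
f(H) = -25*H²
√(f(-3 - (-49)/(-2)) - 10211) = √(-25*(-3 - (-49)/(-2))² - 10211) = √(-25*(-3 - (-49)*(-1)/2)² - 10211) = √(-25*(-3 - 7*7/2)² - 10211) = √(-25*(-3 - 49/2)² - 10211) = √(-25*(-55/2)² - 10211) = √(-25*3025/4 - 10211) = √(-75625/4 - 10211) = √(-116469/4) = 3*I*√12941/2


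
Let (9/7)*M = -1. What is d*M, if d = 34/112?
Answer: -17/72 ≈ -0.23611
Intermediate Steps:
M = -7/9 (M = (7/9)*(-1) = -7/9 ≈ -0.77778)
d = 17/56 (d = 34*(1/112) = 17/56 ≈ 0.30357)
d*M = (17/56)*(-7/9) = -17/72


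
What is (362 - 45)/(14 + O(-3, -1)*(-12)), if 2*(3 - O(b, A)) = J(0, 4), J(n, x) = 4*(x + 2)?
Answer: 317/122 ≈ 2.5984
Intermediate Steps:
J(n, x) = 8 + 4*x (J(n, x) = 4*(2 + x) = 8 + 4*x)
O(b, A) = -9 (O(b, A) = 3 - (8 + 4*4)/2 = 3 - (8 + 16)/2 = 3 - ½*24 = 3 - 12 = -9)
(362 - 45)/(14 + O(-3, -1)*(-12)) = (362 - 45)/(14 - 9*(-12)) = 317/(14 + 108) = 317/122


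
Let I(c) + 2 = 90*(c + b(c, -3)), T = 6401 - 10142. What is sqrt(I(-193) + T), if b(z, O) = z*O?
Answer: sqrt(30997) ≈ 176.06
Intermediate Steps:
b(z, O) = O*z
T = -3741
I(c) = -2 - 180*c (I(c) = -2 + 90*(c - 3*c) = -2 + 90*(-2*c) = -2 - 180*c)
sqrt(I(-193) + T) = sqrt((-2 - 180*(-193)) - 3741) = sqrt((-2 + 34740) - 3741) = sqrt(34738 - 3741) = sqrt(30997)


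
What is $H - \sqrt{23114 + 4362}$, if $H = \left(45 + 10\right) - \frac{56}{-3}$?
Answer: $\frac{221}{3} - 2 \sqrt{6869} \approx -92.092$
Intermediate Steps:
$H = \frac{221}{3}$ ($H = 55 - 56 \left(- \frac{1}{3}\right) = 55 - - \frac{56}{3} = 55 + \frac{56}{3} = \frac{221}{3} \approx 73.667$)
$H - \sqrt{23114 + 4362} = \frac{221}{3} - \sqrt{23114 + 4362} = \frac{221}{3} - \sqrt{27476} = \frac{221}{3} - 2 \sqrt{6869}$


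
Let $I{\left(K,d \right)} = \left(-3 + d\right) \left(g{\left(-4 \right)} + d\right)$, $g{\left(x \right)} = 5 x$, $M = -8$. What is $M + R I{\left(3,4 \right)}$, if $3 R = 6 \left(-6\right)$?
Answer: $184$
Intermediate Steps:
$I{\left(K,d \right)} = \left(-20 + d\right) \left(-3 + d\right)$ ($I{\left(K,d \right)} = \left(-3 + d\right) \left(5 \left(-4\right) + d\right) = \left(-3 + d\right) \left(-20 + d\right) = \left(-20 + d\right) \left(-3 + d\right)$)
$R = -12$ ($R = \frac{6 \left(-6\right)}{3} = \frac{1}{3} \left(-36\right) = -12$)
$M + R I{\left(3,4 \right)} = -8 - 12 \left(60 + 4^{2} - 92\right) = -8 - 12 \left(60 + 16 - 92\right) = -8 - -192 = -8 + 192 = 184$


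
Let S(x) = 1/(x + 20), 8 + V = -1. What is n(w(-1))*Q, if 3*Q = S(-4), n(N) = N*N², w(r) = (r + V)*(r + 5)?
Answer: -4000/3 ≈ -1333.3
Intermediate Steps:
V = -9 (V = -8 - 1 = -9)
w(r) = (-9 + r)*(5 + r) (w(r) = (r - 9)*(r + 5) = (-9 + r)*(5 + r))
n(N) = N³
S(x) = 1/(20 + x)
Q = 1/48 (Q = 1/(3*(20 - 4)) = (⅓)/16 = (⅓)*(1/16) = 1/48 ≈ 0.020833)
n(w(-1))*Q = (-45 + (-1)² - 4*(-1))³*(1/48) = (-45 + 1 + 4)³*(1/48) = (-40)³*(1/48) = -64000*1/48 = -4000/3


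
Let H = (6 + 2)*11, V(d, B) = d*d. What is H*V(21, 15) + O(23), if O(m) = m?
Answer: 38831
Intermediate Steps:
V(d, B) = d²
H = 88 (H = 8*11 = 88)
H*V(21, 15) + O(23) = 88*21² + 23 = 88*441 + 23 = 38808 + 23 = 38831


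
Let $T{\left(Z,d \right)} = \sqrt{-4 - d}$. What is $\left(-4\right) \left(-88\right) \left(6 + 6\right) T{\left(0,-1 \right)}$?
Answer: $4224 i \sqrt{3} \approx 7316.2 i$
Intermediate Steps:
$\left(-4\right) \left(-88\right) \left(6 + 6\right) T{\left(0,-1 \right)} = \left(-4\right) \left(-88\right) \left(6 + 6\right) \sqrt{-4 - -1} = 352 \cdot 12 \sqrt{-4 + 1} = 352 \cdot 12 \sqrt{-3} = 352 \cdot 12 i \sqrt{3} = 4224 i \sqrt{3}$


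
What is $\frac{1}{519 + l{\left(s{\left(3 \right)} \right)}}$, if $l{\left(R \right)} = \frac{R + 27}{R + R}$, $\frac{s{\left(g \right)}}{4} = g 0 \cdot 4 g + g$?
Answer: $\frac{8}{4165} \approx 0.0019208$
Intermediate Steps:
$s{\left(g \right)} = 4 g$ ($s{\left(g \right)} = 4 \left(g 0 \cdot 4 g + g\right) = 4 \left(g 0 g + g\right) = 4 \left(g 0 + g\right) = 4 \left(0 + g\right) = 4 g$)
$l{\left(R \right)} = \frac{27 + R}{2 R}$
$\frac{1}{519 + l{\left(s{\left(3 \right)} \right)}} = \frac{1}{519 + \frac{27 + 4 \cdot 3}{2 \cdot 4 \cdot 3}} = \frac{1}{519 + \frac{27 + 12}{2 \cdot 12}} = \frac{1}{519 + \frac{1}{2} \cdot \frac{1}{12} \cdot 39} = \frac{1}{519 + \frac{13}{8}} = \frac{1}{\frac{4165}{8}} = \frac{8}{4165}$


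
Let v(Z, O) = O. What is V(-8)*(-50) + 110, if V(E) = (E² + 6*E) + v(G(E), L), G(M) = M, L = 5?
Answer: -940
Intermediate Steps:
V(E) = 5 + E² + 6*E (V(E) = (E² + 6*E) + 5 = 5 + E² + 6*E)
V(-8)*(-50) + 110 = (5 + (-8)² + 6*(-8))*(-50) + 110 = (5 + 64 - 48)*(-50) + 110 = 21*(-50) + 110 = -1050 + 110 = -940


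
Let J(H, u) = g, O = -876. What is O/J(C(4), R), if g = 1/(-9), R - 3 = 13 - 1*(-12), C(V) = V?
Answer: 7884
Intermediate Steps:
R = 28 (R = 3 + (13 - 1*(-12)) = 3 + (13 + 12) = 3 + 25 = 28)
g = -⅑ ≈ -0.11111
J(H, u) = -⅑
O/J(C(4), R) = -876/(-⅑) = -876*(-9) = 7884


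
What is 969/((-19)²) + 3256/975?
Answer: 111589/18525 ≈ 6.0237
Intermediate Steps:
969/((-19)²) + 3256/975 = 969/361 + 3256*(1/975) = 969*(1/361) + 3256/975 = 51/19 + 3256/975 = 111589/18525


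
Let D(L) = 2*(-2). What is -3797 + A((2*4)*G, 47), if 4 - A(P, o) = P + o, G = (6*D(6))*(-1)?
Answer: -4032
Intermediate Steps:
D(L) = -4
G = 24 (G = (6*(-4))*(-1) = -24*(-1) = 24)
A(P, o) = 4 - P - o (A(P, o) = 4 - (P + o) = 4 + (-P - o) = 4 - P - o)
-3797 + A((2*4)*G, 47) = -3797 + (4 - 2*4*24 - 1*47) = -3797 + (4 - 8*24 - 47) = -3797 + (4 - 1*192 - 47) = -3797 + (4 - 192 - 47) = -3797 - 235 = -4032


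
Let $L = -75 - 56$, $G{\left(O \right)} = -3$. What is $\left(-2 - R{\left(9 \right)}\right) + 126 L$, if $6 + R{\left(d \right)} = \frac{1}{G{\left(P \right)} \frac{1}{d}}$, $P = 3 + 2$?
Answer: $-16499$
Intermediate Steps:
$P = 5$
$R{\left(d \right)} = -6 - \frac{d}{3}$ ($R{\left(d \right)} = -6 + \frac{1}{\left(-3\right) \frac{1}{d}} = -6 - \frac{d}{3}$)
$L = -131$
$\left(-2 - R{\left(9 \right)}\right) + 126 L = \left(-2 - \left(-6 - 3\right)\right) + 126 \left(-131\right) = \left(-2 - \left(-6 - 3\right)\right) - 16506 = \left(-2 - -9\right) - 16506 = \left(-2 + 9\right) - 16506 = 7 - 16506 = -16499$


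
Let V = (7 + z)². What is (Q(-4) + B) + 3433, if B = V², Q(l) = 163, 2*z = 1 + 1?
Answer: 7692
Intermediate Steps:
z = 1 (z = (1 + 1)/2 = (½)*2 = 1)
V = 64 (V = (7 + 1)² = 8² = 64)
B = 4096 (B = 64² = 4096)
(Q(-4) + B) + 3433 = (163 + 4096) + 3433 = 4259 + 3433 = 7692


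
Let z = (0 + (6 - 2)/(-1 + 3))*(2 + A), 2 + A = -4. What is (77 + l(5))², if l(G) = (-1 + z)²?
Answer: 24964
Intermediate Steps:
A = -6 (A = -2 - 4 = -6)
z = -8 (z = (0 + (6 - 2)/(-1 + 3))*(2 - 6) = (0 + 4/2)*(-4) = (0 + 4*(½))*(-4) = (0 + 2)*(-4) = 2*(-4) = -8)
l(G) = 81 (l(G) = (-1 - 8)² = (-9)² = 81)
(77 + l(5))² = (77 + 81)² = 158² = 24964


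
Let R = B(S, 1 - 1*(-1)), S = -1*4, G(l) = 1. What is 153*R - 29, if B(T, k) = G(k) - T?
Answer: 736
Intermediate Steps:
S = -4
B(T, k) = 1 - T
R = 5 (R = 1 - 1*(-4) = 1 + 4 = 5)
153*R - 29 = 153*5 - 29 = 765 - 29 = 736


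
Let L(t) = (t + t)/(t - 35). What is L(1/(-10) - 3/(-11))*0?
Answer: 0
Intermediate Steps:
L(t) = 2*t/(-35 + t) (L(t) = (2*t)/(-35 + t) = 2*t/(-35 + t))
L(1/(-10) - 3/(-11))*0 = (2*(1/(-10) - 3/(-11))/(-35 + (1/(-10) - 3/(-11))))*0 = (2*(1*(-⅒) - 3*(-1/11))/(-35 + (1*(-⅒) - 3*(-1/11))))*0 = (2*(-⅒ + 3/11)/(-35 + (-⅒ + 3/11)))*0 = (2*(19/110)/(-35 + 19/110))*0 = (2*(19/110)/(-3831/110))*0 = (2*(19/110)*(-110/3831))*0 = -38/3831*0 = 0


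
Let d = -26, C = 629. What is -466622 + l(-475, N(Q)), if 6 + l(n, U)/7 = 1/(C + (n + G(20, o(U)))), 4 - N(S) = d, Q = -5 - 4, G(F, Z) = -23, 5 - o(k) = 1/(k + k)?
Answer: -61132977/131 ≈ -4.6666e+5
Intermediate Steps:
o(k) = 5 - 1/(2*k) (o(k) = 5 - 1/(k + k) = 5 - 1/(2*k))
Q = -9
N(S) = 30 (N(S) = 4 - 1*(-26) = 4 + 26 = 30)
l(n, U) = -42 + 7/(606 + n) (l(n, U) = -42 + 7/(629 + (n - 23)) = -42 + 7/(629 + (-23 + n)) = -42 + 7/(606 + n))
-466622 + l(-475, N(Q)) = -466622 + 7*(-3635 - 6*(-475))/(606 - 475) = -466622 + 7*(-3635 + 2850)/131 = -466622 + 7*(1/131)*(-785) = -466622 - 5495/131 = -61132977/131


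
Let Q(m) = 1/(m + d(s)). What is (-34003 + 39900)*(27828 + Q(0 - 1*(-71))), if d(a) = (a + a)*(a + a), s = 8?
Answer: 53661267029/327 ≈ 1.6410e+8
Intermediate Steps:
d(a) = 4*a**2 (d(a) = (2*a)*(2*a) = 4*a**2)
Q(m) = 1/(256 + m) (Q(m) = 1/(m + 4*8**2) = 1/(m + 4*64) = 1/(m + 256) = 1/(256 + m))
(-34003 + 39900)*(27828 + Q(0 - 1*(-71))) = (-34003 + 39900)*(27828 + 1/(256 + (0 - 1*(-71)))) = 5897*(27828 + 1/(256 + (0 + 71))) = 5897*(27828 + 1/(256 + 71)) = 5897*(27828 + 1/327) = 5897*(9099757/327) = 53661267029/327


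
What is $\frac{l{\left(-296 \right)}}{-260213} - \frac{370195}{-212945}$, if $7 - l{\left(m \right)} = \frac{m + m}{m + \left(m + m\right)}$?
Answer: $\frac{57796921730}{33246634371} \approx 1.7384$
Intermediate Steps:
$l{\left(m \right)} = \frac{19}{3}$ ($l{\left(m \right)} = 7 - \frac{m + m}{m + \left(m + m\right)} = 7 - \frac{2 m}{m + 2 m} = 7 - \frac{2 m}{3 m} = 7 - 2 m \frac{1}{3 m} = 7 - \frac{2}{3} = \frac{19}{3}$)
$\frac{l{\left(-296 \right)}}{-260213} - \frac{370195}{-212945} = \frac{19}{3 \left(-260213\right)} - \frac{370195}{-212945} = \frac{19}{3} \left(- \frac{1}{260213}\right) - - \frac{74039}{42589} = - \frac{19}{780639} + \frac{74039}{42589} = \frac{57796921730}{33246634371}$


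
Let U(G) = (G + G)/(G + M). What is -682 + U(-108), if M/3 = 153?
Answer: -8874/13 ≈ -682.62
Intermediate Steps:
M = 459 (M = 3*153 = 459)
U(G) = 2*G/(459 + G) (U(G) = (G + G)/(G + 459) = (2*G)/(459 + G) = 2*G/(459 + G))
-682 + U(-108) = -682 + 2*(-108)/(459 - 108) = -682 + 2*(-108)/351 = -682 + 2*(-108)*(1/351) = -682 - 8/13 = -8874/13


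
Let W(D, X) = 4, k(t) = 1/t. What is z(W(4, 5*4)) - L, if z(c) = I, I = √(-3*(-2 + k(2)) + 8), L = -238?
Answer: 238 + 5*√2/2 ≈ 241.54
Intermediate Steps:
I = 5*√2/2 (I = √(-3*(-2 + 1/2) + 8) = √(-3*(-2 + ½) + 8) = √(-3*(-3/2) + 8) = √(9/2 + 8) = √(25/2) = 5*√2/2 ≈ 3.5355)
z(c) = 5*√2/2
z(W(4, 5*4)) - L = 5*√2/2 - 1*(-238) = 5*√2/2 + 238 = 238 + 5*√2/2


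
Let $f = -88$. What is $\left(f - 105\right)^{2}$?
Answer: $37249$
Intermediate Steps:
$\left(f - 105\right)^{2} = \left(-88 - 105\right)^{2} = \left(-193\right)^{2} = 37249$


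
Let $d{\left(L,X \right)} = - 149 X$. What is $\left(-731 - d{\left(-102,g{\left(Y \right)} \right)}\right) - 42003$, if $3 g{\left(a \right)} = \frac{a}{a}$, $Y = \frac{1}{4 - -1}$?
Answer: $- \frac{128053}{3} \approx -42684.0$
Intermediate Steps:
$Y = \frac{1}{5}$ ($Y = \frac{1}{4 + 1} = \frac{1}{5} \approx 0.2$)
$g{\left(a \right)} = \frac{1}{3}$ ($g{\left(a \right)} = \frac{a \frac{1}{a}}{3} = \frac{1}{3} \cdot 1 = \frac{1}{3}$)
$\left(-731 - d{\left(-102,g{\left(Y \right)} \right)}\right) - 42003 = \left(-731 - \left(-149\right) \frac{1}{3}\right) - 42003 = \left(-731 - - \frac{149}{3}\right) - 42003 = \left(-731 + \frac{149}{3}\right) - 42003 = - \frac{2044}{3} - 42003 = - \frac{128053}{3}$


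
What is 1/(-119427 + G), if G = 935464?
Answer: 1/816037 ≈ 1.2254e-6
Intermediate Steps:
1/(-119427 + G) = 1/(-119427 + 935464) = 1/816037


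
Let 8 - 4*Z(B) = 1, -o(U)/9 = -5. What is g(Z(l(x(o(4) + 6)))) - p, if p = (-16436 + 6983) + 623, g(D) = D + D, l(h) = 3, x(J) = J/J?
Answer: 17667/2 ≈ 8833.5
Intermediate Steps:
o(U) = 45 (o(U) = -9*(-5) = 45)
x(J) = 1
Z(B) = 7/4 (Z(B) = 2 - 1/4*1 = 2 - 1/4 = 7/4)
g(D) = 2*D
p = -8830 (p = -9453 + 623 = -8830)
g(Z(l(x(o(4) + 6)))) - p = 2*(7/4) - 1*(-8830) = 7/2 + 8830 = 17667/2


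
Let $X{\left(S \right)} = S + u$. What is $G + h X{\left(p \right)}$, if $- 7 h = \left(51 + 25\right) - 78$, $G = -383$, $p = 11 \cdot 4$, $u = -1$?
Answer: $- \frac{2595}{7} \approx -370.71$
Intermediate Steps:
$p = 44$
$X{\left(S \right)} = -1 + S$ ($X{\left(S \right)} = S - 1 = -1 + S$)
$h = \frac{2}{7}$ ($h = - \frac{\left(51 + 25\right) - 78}{7} = - \frac{76 - 78}{7} = \left(- \frac{1}{7}\right) \left(-2\right) = \frac{2}{7} \approx 0.28571$)
$G + h X{\left(p \right)} = -383 + \frac{2 \left(-1 + 44\right)}{7} = -383 + \frac{2}{7} \cdot 43 = -383 + \frac{86}{7} = - \frac{2595}{7}$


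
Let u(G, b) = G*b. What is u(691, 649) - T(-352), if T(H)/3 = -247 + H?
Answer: 450256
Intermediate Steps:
T(H) = -741 + 3*H (T(H) = 3*(-247 + H) = -741 + 3*H)
u(691, 649) - T(-352) = 691*649 - (-741 + 3*(-352)) = 448459 - (-741 - 1056) = 448459 - 1*(-1797) = 448459 + 1797 = 450256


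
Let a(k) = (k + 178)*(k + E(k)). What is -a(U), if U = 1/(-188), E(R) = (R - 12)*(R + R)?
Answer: -72380469/3322336 ≈ -21.786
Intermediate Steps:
E(R) = 2*R*(-12 + R) (E(R) = (-12 + R)*(2*R) = 2*R*(-12 + R))
U = -1/188 ≈ -0.0053191
a(k) = (178 + k)*(k + 2*k*(-12 + k)) (a(k) = (k + 178)*(k + 2*k*(-12 + k)) = (178 + k)*(k + 2*k*(-12 + k)))
-a(U) = -(-1)*(-4094 + 2*(-1/188)² + 333*(-1/188))/188 = -(-1)*(-4094 + 2*(1/35344) - 333/188)/188 = -(-1)*(-4094 + 1/17672 - 333/188)/188 = -(-1)*(-72380469)/(188*17672) = -1*72380469/3322336 = -72380469/3322336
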